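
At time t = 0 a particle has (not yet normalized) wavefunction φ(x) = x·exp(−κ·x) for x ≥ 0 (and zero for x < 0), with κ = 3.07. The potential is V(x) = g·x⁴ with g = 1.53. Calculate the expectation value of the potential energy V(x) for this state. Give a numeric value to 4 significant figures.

⟨V⟩ = ∫ V(x)·|φ|² dx / ∫|φ|² dx.
Every integrand reduces to terms xʲ·e^(−2κx) on [0, ∞); use ∫₀^∞ xʲ·e^(−2κx) dx = j!/(2κ)^(j+1).
State is unnormalized: ∫|φ|² dx = 0.0086402, and ∫φ*·V(x)·φ dx = 0.0033485, so ⟨V⟩ = 0.0033485 / 0.0086402.
⟨V⟩ = 0.38754.

0.3875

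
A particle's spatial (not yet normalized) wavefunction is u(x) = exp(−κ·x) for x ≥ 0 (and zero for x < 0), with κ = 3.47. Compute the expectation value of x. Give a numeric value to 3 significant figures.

0.144

⟨x⟩ = ∫ x·|u|² dx / ∫|u|² dx (integrals over the domain).
Every integrand reduces to terms xʲ·e^(−2κx) on [0, ∞); use ∫₀^∞ xʲ·e^(−2κx) dx = j!/(2κ)^(j+1).
State is unnormalized: ∫|u|² dx = 0.14409, and ∫u*·x·u dx = 0.020763, so ⟨x⟩ = 0.020763 / 0.14409.
⟨x⟩ = 0.14409.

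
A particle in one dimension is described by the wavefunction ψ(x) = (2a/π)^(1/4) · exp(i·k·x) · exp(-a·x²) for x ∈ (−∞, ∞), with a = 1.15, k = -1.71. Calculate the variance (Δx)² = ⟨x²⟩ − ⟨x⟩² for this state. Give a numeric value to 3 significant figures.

Compute ⟨x⟩ and ⟨x²⟩ separately, then (Δx)² = ⟨x²⟩ − ⟨x⟩².
Gaussian moments: ∫x^(2j)·e^(−2ax²) dx = (2j−1)!!/(4a)^j · √(π/(2a)), odd powers integrate to 0; here √(π/(2a)) = 1.1687.
⟨x⟩ = 0.0000 and ⟨x²⟩ = 0.21739.
(Δx)² = 0.21739 − (0.0000)² = 0.21739.

0.217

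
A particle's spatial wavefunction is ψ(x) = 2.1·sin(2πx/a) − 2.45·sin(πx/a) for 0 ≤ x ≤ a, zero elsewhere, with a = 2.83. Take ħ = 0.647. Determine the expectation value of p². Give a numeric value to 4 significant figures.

p² ψ = −ħ² d²ψ/dx²; ⟨p²⟩ = −ħ² ∫ ψ*·ψ'' dx / ∫|ψ|² dx.
d²/dx² sin(jπx/a) = −(jπ/a)²·sin(jπx/a); on 0 ≤ x ≤ a, ∫sin²(jπx/a) dx = a/2 and ∫sin(jπx/a)·sin(lπx/a) dx = 0 for j ≠ l, so only diagonal terms survive in ∫|ψ|² and ∫ψ·ψ″; ∫ψ·ψ′ dx = [ψ²/2] between the walls = 0.
State is unnormalized: ∫|ψ|² dx = 14.734, and ∫ψ*·(−ħ² ψ'') dx = 17.258, so ⟨p²⟩ = 17.258 / 14.734.
⟨p²⟩ = 1.1713.

1.171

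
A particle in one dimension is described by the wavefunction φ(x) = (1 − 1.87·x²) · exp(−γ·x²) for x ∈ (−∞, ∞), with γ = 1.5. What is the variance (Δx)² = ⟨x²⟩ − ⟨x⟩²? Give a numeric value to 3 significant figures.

Compute ⟨x⟩ and ⟨x²⟩ separately, then (Δx)² = ⟨x²⟩ − ⟨x⟩².
Expand each integrand as polynomial × e^(−2γx²) and use ∫x^(2j)·e^(−2γx²) dx = (2j−1)!!/(4γ)^j · √(π/(2γ)), odd powers → 0; here √(π/(2γ)) = 1.0233.
Normalization: ∫|φ|² dx = 0.68366.
⟨x⟩ = 0.0000 and ⟨x²⟩ = 0.14645.
(Δx)² = 0.14645 − (0.0000)² = 0.14645.

0.146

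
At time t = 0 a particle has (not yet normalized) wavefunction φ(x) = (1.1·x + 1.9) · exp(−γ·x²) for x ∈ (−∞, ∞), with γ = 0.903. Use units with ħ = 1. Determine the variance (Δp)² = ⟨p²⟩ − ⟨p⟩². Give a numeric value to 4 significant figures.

1.056

Compute ⟨p⟩ and ⟨p²⟩ separately; (Δp)² = ⟨p²⟩ − ⟨p⟩².
Expand each integrand as polynomial × e^(−2γx²) and use ∫x^(2j)·e^(−2γx²) dx = (2j−1)!!/(4γ)^j · √(π/(2γ)), odd powers → 0; here √(π/(2γ)) = 1.3189. Differentiate with the product rule, d/dx e^(−γx²) = −2γx·e^(−γx²).
Normalization: ∫|φ|² dx = 5.2031.
⟨p⟩ = 0.0000 and ⟨p²⟩ = 1.0564.
(Δp)² = 1.0564 − (0.0000)² = 1.0564.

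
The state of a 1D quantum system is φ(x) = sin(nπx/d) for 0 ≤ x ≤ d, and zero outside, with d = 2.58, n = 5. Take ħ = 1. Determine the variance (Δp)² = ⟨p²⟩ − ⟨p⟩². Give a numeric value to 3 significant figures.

37.1

Compute ⟨p⟩ and ⟨p²⟩ separately; (Δp)² = ⟨p²⟩ − ⟨p⟩².
d/dx sin(nπx/d) = (nπ/d)·cos(nπx/d) and d²/dx² sin(nπx/d) = −(nπ/d)²·sin(nπx/d); on 0 ≤ x ≤ d, ∫sin²(nπx/d) dx = d/2 and ∫sin(nπx/d)·cos(nπx/d) dx = 0.
Normalization: ∫|φ|² dx = 1.2900.
⟨p⟩ = 0.0000 and ⟨p²⟩ = 37.068.
(Δp)² = 37.068 − (0.0000)² = 37.068.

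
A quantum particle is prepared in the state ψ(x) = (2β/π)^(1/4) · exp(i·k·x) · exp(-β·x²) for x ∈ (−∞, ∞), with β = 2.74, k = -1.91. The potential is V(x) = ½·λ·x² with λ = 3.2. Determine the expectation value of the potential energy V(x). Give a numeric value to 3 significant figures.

0.146

⟨V⟩ = ∫ V(x)·|ψ|² dx.
Gaussian moments: ∫x^(2j)·e^(−2βx²) dx = (2j−1)!!/(4β)^j · √(π/(2β)), odd powers integrate to 0; here √(π/(2β)) = 0.75715.
⟨V⟩ = 0.14599.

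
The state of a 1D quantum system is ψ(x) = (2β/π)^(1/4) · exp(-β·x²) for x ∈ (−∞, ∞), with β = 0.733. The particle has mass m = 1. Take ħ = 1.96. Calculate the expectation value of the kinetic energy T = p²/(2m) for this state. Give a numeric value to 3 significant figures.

T = −(ħ²/2m) d²/dx², so ⟨T⟩ = −(ħ²/2m) ∫ ψ*·ψ'' dx; with m = 1.
Gaussian moments: ∫x^(2j)·e^(−2βx²) dx = (2j−1)!!/(4β)^j · √(π/(2β)), odd powers integrate to 0; here √(π/(2β)) = 1.4639. Derivatives: d/dx e^(−βx²) = −2βx·e^(−βx²), d²/dx² e^(−βx²) = (4β²x² − 2β)·e^(−βx²).
⟨T⟩ = 1.4079.

1.41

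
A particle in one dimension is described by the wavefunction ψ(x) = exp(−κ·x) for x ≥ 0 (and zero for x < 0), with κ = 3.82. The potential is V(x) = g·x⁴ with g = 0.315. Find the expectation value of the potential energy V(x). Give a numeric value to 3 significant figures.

0.00222

⟨V⟩ = ∫ V(x)·|ψ|² dx / ∫|ψ|² dx.
Every integrand reduces to terms xʲ·e^(−2κx) on [0, ∞); use ∫₀^∞ xʲ·e^(−2κx) dx = j!/(2κ)^(j+1).
State is unnormalized: ∫|ψ|² dx = 0.13089, and ∫ψ*·V(x)·ψ dx = 0.00029044, so ⟨V⟩ = 0.00029044 / 0.13089.
⟨V⟩ = 0.0022190.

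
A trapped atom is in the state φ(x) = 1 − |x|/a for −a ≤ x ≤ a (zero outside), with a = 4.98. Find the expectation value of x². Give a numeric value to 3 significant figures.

2.48

⟨x²⟩ = ∫ x²·|φ|² dx / ∫|φ|² dx (integrals over the domain).
φ is even, so ∫ over [−a, a] = 2∫₀ᵃ with φ = 1 − x/a there: ∫₀ᵃ (1 − x/a)² dx = a/3, ∫₀ᵃ x²(1 − x/a)² dx = a³/30, ∫₀ᵃ x⁴(1 − x/a)² dx = a⁵/105.
State is unnormalized: ∫|φ|² dx = 3.3200, and ∫φ*·x²·φ dx = 8.2337, so ⟨x²⟩ = 8.2337 / 3.3200.
⟨x²⟩ = 2.4800.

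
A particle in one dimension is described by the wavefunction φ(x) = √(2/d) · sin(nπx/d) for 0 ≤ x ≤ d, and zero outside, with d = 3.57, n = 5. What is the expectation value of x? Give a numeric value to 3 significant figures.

⟨x⟩ = ∫ x·|φ|² dx (integrals over the domain).
With sin²θ = (1 − cos2θ)/2 on 0 ≤ x ≤ d: ∫sin²(nπx/d) dx = d/2, ∫x·sin²(nπx/d) dx = d²/4, ∫x²·sin²(nπx/d) dx = d³·(1/6 − 1/(4n²π²)); higher powers xᵏ the same way, integrating xᵏ·cos(2nπx/d) by parts.
⟨x⟩ = 1.7850.

1.79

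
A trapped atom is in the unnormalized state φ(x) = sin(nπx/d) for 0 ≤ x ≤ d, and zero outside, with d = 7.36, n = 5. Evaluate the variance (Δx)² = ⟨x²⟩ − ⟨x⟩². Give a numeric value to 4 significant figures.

Compute ⟨x⟩ and ⟨x²⟩ separately, then (Δx)² = ⟨x²⟩ − ⟨x⟩².
With sin²θ = (1 − cos2θ)/2 on 0 ≤ x ≤ d: ∫sin²(nπx/d) dx = d/2, ∫x·sin²(nπx/d) dx = d²/4, ∫x²·sin²(nπx/d) dx = d³·(1/6 − 1/(4n²π²)); higher powers xᵏ the same way, integrating xᵏ·cos(2nπx/d) by parts.
Normalization: ∫|φ|² dx = 3.6800.
⟨x⟩ = 3.6800 and ⟨x²⟩ = 17.947.
(Δx)² = 17.947 − (3.6800)² = 4.4044.

4.404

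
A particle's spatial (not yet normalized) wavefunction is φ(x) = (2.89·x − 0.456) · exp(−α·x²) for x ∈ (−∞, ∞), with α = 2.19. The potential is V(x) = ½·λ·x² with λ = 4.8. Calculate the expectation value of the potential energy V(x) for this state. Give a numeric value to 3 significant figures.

0.724

⟨V⟩ = ∫ V(x)·|φ|² dx / ∫|φ|² dx.
Expand each integrand as polynomial × e^(−2αx²) and use ∫x^(2j)·e^(−2αx²) dx = (2j−1)!!/(4α)^j · √(π/(2α)), odd powers → 0; here √(π/(2α)) = 0.84691.
State is unnormalized: ∫|φ|² dx = 0.98358, and ∫φ*·V(x)·φ dx = 0.71193, so ⟨V⟩ = 0.71193 / 0.98358.
⟨V⟩ = 0.72381.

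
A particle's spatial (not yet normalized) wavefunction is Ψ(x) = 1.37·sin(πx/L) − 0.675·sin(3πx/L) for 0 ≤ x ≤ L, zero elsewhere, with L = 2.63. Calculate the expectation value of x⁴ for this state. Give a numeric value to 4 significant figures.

3.822

⟨x⁴⟩ = ∫ x⁴·|Ψ|² dx / ∫|Ψ|² dx (integrals over the domain).
On 0 ≤ x ≤ L (j ≠ l): ∫sin²(jπx/L) dx = L/2, ∫sin(jπx/L)·sin(lπx/L) dx = 0; diagonal moments ∫x·sin²(jπx/L) dx = L²/4, ∫x²·sin²(jπx/L) dx = L³·(1/6 − 1/(4j²π²)); cross terms ∫x·sin(jπx/L)·sin(lπx/L) dx = 0 for j + l even and −4jlL²/(π²(j² − l²)²) for j + l odd, ∫x²·sin(jπx/L)·sin(lπx/L) dx = (−1)^(j+l)·4jlL³/(π²(j² − l²)²); higher powers the same way via product-to-sum and parts.
State is unnormalized: ∫|Ψ|² dx = 3.0673, and ∫Ψ*·x⁴·Ψ dx = 11.724, so ⟨x⁴⟩ = 11.724 / 3.0673.
⟨x⁴⟩ = 3.8223.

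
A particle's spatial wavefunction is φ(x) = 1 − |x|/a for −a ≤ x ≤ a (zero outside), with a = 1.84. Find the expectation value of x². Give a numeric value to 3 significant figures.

⟨x²⟩ = ∫ x²·|φ|² dx / ∫|φ|² dx (integrals over the domain).
φ is even, so ∫ over [−a, a] = 2∫₀ᵃ with φ = 1 − x/a there: ∫₀ᵃ (1 − x/a)² dx = a/3, ∫₀ᵃ x²(1 − x/a)² dx = a³/30, ∫₀ᵃ x⁴(1 − x/a)² dx = a⁵/105.
State is unnormalized: ∫|φ|² dx = 1.2267, and ∫φ*·x²·φ dx = 0.41530, so ⟨x²⟩ = 0.41530 / 1.2267.
⟨x²⟩ = 0.33856.

0.339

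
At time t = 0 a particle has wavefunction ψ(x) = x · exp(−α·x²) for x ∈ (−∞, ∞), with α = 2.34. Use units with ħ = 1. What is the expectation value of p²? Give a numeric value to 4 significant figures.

p² ψ = −ħ² d²ψ/dx²; ⟨p²⟩ = −ħ² ∫ ψ*·ψ'' dx / ∫|ψ|² dx.
Expand each integrand as polynomial × e^(−2αx²) and use ∫x^(2j)·e^(−2αx²) dx = (2j−1)!!/(4α)^j · √(π/(2α)), odd powers → 0; here √(π/(2α)) = 0.81932. Differentiate with the product rule, d/dx e^(−αx²) = −2αx·e^(−αx²).
State is unnormalized: ∫|ψ|² dx = 0.087534, and ∫ψ*·(−ħ² ψ'') dx = 0.61449, so ⟨p²⟩ = 0.61449 / 0.087534.
⟨p²⟩ = 7.0200.

7.020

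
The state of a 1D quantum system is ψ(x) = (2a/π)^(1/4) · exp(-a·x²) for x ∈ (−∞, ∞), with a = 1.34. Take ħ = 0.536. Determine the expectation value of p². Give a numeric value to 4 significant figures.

p² ψ = −ħ² d²ψ/dx²; ⟨p²⟩ = −ħ² ∫ ψ*·ψ'' dx.
Gaussian moments: ∫x^(2j)·e^(−2ax²) dx = (2j−1)!!/(4a)^j · √(π/(2a)), odd powers integrate to 0; here √(π/(2a)) = 1.0827. Derivatives: d/dx e^(−ax²) = −2ax·e^(−ax²), d²/dx² e^(−ax²) = (4a²x² − 2a)·e^(−ax²).
⟨p²⟩ = 0.38498.

0.3850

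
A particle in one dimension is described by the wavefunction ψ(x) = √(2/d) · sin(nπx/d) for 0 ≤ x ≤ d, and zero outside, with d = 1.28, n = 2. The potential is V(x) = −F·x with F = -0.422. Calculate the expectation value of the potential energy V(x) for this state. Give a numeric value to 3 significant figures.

⟨V⟩ = ∫ V(x)·|ψ|² dx.
With sin²θ = (1 − cos2θ)/2 on 0 ≤ x ≤ d: ∫sin²(nπx/d) dx = d/2, ∫x·sin²(nπx/d) dx = d²/4, ∫x²·sin²(nπx/d) dx = d³·(1/6 − 1/(4n²π²)); higher powers xᵏ the same way, integrating xᵏ·cos(2nπx/d) by parts.
⟨V⟩ = 0.27008.

0.270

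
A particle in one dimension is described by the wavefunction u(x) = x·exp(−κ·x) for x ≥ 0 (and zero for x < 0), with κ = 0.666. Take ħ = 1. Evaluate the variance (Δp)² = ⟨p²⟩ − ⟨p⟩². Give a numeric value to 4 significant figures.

Compute ⟨p⟩ and ⟨p²⟩ separately; (Δp)² = ⟨p²⟩ − ⟨p⟩².
Differentiate x·exp(−κ·x) with the product rule; every integrand then reduces to terms xʲ·e^(−2κx) on [0, ∞), with ∫₀^∞ xʲ·e^(−2κx) dx = j!/(2κ)^(j+1).
Normalization: ∫|u|² dx = 0.84629.
⟨p⟩ = 0.0000 and ⟨p²⟩ = 0.44356.
(Δp)² = 0.44356 − (0.0000)² = 0.44356.

0.4436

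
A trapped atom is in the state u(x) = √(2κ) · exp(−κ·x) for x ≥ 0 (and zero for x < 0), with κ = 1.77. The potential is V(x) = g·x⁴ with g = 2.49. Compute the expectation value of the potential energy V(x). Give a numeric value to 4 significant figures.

0.3805

⟨V⟩ = ∫ V(x)·|u|² dx.
Every integrand reduces to terms xʲ·e^(−2κx) on [0, ∞); use ∫₀^∞ xʲ·e^(−2κx) dx = j!/(2κ)^(j+1).
⟨V⟩ = 0.38054.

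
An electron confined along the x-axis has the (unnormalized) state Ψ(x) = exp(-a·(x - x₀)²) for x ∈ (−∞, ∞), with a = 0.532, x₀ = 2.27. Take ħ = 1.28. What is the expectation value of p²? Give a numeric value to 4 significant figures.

p² Ψ = −ħ² d²Ψ/dx²; ⟨p²⟩ = −ħ² ∫ Ψ*·Ψ'' dx / ∫|Ψ|² dx.
Gaussian moments (u = x − x₀): ∫u^(2j)·e^(−2au²) du = (2j−1)!!/(4a)^j · √(π/(2a)), odd powers integrate to 0; here √(π/(2a)) = 1.7183. Derivatives: d/dx e^(−au²) = −2au·e^(−au²), d²/dx² e^(−au²) = (4a²u² − 2a)·e^(−au²).
State is unnormalized: ∫|Ψ|² dx = 1.7183, and ∫Ψ*·(−ħ² Ψ'') dx = 1.4977, so ⟨p²⟩ = 1.4977 / 1.7183.
⟨p²⟩ = 0.87163.

0.8716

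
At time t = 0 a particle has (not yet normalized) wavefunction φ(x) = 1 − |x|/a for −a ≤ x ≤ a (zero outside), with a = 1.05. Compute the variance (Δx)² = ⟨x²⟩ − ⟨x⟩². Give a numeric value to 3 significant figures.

0.110

Compute ⟨x⟩ and ⟨x²⟩ separately, then (Δx)² = ⟨x²⟩ − ⟨x⟩².
φ is even, so ∫ over [−a, a] = 2∫₀ᵃ with φ = 1 − x/a there: ∫₀ᵃ (1 − x/a)² dx = a/3, ∫₀ᵃ x²(1 − x/a)² dx = a³/30, ∫₀ᵃ x⁴(1 − x/a)² dx = a⁵/105.
Normalization: ∫|φ|² dx = 0.70000.
⟨x⟩ = 0.0000 and ⟨x²⟩ = 0.11025.
(Δx)² = 0.11025 − (0.0000)² = 0.11025.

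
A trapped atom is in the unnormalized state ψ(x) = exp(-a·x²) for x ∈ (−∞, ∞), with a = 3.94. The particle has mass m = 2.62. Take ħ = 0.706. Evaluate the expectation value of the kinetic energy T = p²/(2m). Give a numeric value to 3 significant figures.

T = −(ħ²/2m) d²/dx², so ⟨T⟩ = −(ħ²/2m) ∫ ψ*·ψ'' dx / ∫|ψ|² dx; with m = 2.62.
Gaussian moments: ∫x^(2j)·e^(−2ax²) dx = (2j−1)!!/(4a)^j · √(π/(2a)), odd powers integrate to 0; here √(π/(2a)) = 0.63141. Derivatives: d/dx e^(−ax²) = −2ax·e^(−ax²), d²/dx² e^(−ax²) = (4a²x² − 2a)·e^(−ax²).
State is unnormalized: ∫|ψ|² dx = 0.63141, and ∫ψ*·(−ħ²/2m · ψ'') dx = 0.23664, so ⟨T⟩ = 0.23664 / 0.63141.
⟨T⟩ = 0.37478.

0.375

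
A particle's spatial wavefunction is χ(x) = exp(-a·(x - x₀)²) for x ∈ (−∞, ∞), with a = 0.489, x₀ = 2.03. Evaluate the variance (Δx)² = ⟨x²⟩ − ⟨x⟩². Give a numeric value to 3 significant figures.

Compute ⟨x⟩ and ⟨x²⟩ separately, then (Δx)² = ⟨x²⟩ − ⟨x⟩².
Gaussian moments (u = x − x₀): ∫u^(2j)·e^(−2au²) du = (2j−1)!!/(4a)^j · √(π/(2a)), odd powers integrate to 0; here √(π/(2a)) = 1.7923.
Normalization: ∫|χ|² dx = 1.7923.
⟨x⟩ = 2.0300 and ⟨x²⟩ = 4.6321.
(Δx)² = 4.6321 − (2.0300)² = 0.51125.

0.511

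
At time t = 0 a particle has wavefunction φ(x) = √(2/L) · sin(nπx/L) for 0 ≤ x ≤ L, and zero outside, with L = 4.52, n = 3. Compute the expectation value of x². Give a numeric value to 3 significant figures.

⟨x²⟩ = ∫ x²·|φ|² dx (integrals over the domain).
With sin²θ = (1 − cos2θ)/2 on 0 ≤ x ≤ L: ∫sin²(nπx/L) dx = L/2, ∫x·sin²(nπx/L) dx = L²/4, ∫x²·sin²(nπx/L) dx = L³·(1/6 − 1/(4n²π²)); higher powers xᵏ the same way, integrating xᵏ·cos(2nπx/L) by parts.
⟨x²⟩ = 6.6951.

6.70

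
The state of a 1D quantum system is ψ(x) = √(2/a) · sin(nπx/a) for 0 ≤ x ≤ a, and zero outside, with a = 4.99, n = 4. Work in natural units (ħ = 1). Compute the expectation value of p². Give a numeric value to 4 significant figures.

6.342

p² ψ = −ħ² d²ψ/dx²; ⟨p²⟩ = −ħ² ∫ ψ*·ψ'' dx.
d/dx sin(nπx/a) = (nπ/a)·cos(nπx/a) and d²/dx² sin(nπx/a) = −(nπ/a)²·sin(nπx/a); on 0 ≤ x ≤ a, ∫sin²(nπx/a) dx = a/2 and ∫sin(nπx/a)·cos(nπx/a) dx = 0.
⟨p²⟩ = 6.3419.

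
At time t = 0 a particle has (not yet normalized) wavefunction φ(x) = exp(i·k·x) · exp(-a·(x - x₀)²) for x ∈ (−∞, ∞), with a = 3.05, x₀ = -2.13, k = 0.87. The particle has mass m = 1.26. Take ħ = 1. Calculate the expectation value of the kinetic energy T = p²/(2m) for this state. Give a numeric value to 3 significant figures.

T = −(ħ²/2m) d²/dx², so ⟨T⟩ = −(ħ²/2m) ∫ φ*·φ'' dx / ∫|φ|² dx; with m = 1.26.
Gaussian moments (u = x − x₀): ∫u^(2j)·e^(−2au²) du = (2j−1)!!/(4a)^j · √(π/(2a)), odd powers integrate to 0; here √(π/(2a)) = 0.71765. Derivatives: φ′ = (ik − 2au)·φ, φ″ = ((ik − 2au)² − 2a)·φ; the odd-in-u pieces drop out.
State is unnormalized: ∫|φ|² dx = 0.71765, and ∫φ*·(−ħ²/2m · φ'') dx = 1.0841, so ⟨T⟩ = 1.0841 / 0.71765.
⟨T⟩ = 1.5107.

1.51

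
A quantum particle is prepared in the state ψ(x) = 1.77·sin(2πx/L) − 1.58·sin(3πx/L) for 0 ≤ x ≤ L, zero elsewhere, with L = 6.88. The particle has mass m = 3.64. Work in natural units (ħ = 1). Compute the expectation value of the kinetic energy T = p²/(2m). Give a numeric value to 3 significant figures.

T = −(ħ²/2m) d²/dx², so ⟨T⟩ = −(ħ²/2m) ∫ ψ*·ψ'' dx / ∫|ψ|² dx; with m = 3.64.
d²/dx² sin(jπx/L) = −(jπ/L)²·sin(jπx/L); on 0 ≤ x ≤ L, ∫sin²(jπx/L) dx = L/2 and ∫sin(jπx/L)·sin(lπx/L) dx = 0 for j ≠ l, so only diagonal terms survive in ∫|ψ|² and ∫ψ·ψ″; ∫ψ·ψ′ dx = [ψ²/2] between the walls = 0.
State is unnormalized: ∫|ψ|² dx = 19.365, and ∫ψ*·(−ħ²/2m · ψ'') dx = 3.4483, so ⟨T⟩ = 3.4483 / 19.365.
⟨T⟩ = 0.17807.

0.178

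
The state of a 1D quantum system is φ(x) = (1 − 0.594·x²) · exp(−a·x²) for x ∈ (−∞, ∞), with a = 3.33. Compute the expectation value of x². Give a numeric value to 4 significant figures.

⟨x²⟩ = ∫ x²·|φ|² dx / ∫|φ|² dx (integrals over the domain).
Expand each integrand as polynomial × e^(−2ax²) and use ∫x^(2j)·e^(−2ax²) dx = (2j−1)!!/(4a)^j · √(π/(2a)), odd powers → 0; here √(π/(2a)) = 0.68681.
State is unnormalized: ∫|φ|² dx = 0.62965, and ∫φ*·x²·φ dx = 0.039304, so ⟨x²⟩ = 0.039304 / 0.62965.
⟨x²⟩ = 0.062422.

0.06242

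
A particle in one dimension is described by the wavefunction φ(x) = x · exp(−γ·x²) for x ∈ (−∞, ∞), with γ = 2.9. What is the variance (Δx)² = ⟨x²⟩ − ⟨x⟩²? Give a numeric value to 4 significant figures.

0.2586

Compute ⟨x⟩ and ⟨x²⟩ separately, then (Δx)² = ⟨x²⟩ − ⟨x⟩².
Expand each integrand as polynomial × e^(−2γx²) and use ∫x^(2j)·e^(−2γx²) dx = (2j−1)!!/(4γ)^j · √(π/(2γ)), odd powers → 0; here √(π/(2γ)) = 0.73597.
Normalization: ∫|φ|² dx = 0.063446.
⟨x⟩ = 0.0000 and ⟨x²⟩ = 0.25862.
(Δx)² = 0.25862 − (0.0000)² = 0.25862.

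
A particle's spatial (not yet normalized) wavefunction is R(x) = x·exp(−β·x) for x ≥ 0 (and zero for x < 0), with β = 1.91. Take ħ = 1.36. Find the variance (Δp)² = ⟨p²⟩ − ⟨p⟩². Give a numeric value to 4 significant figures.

Compute ⟨p⟩ and ⟨p²⟩ separately; (Δp)² = ⟨p²⟩ − ⟨p⟩².
Differentiate x·exp(−β·x) with the product rule; every integrand then reduces to terms xʲ·e^(−2βx) on [0, ∞), with ∫₀^∞ xʲ·e^(−2βx) dx = j!/(2β)^(j+1).
Normalization: ∫|R|² dx = 0.035879.
⟨p⟩ = 0.0000 and ⟨p²⟩ = 6.7475.
(Δp)² = 6.7475 − (0.0000)² = 6.7475.

6.748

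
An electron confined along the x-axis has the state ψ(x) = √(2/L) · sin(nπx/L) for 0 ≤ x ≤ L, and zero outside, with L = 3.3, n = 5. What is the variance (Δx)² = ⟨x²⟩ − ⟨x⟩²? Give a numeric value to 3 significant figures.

0.885

Compute ⟨x⟩ and ⟨x²⟩ separately, then (Δx)² = ⟨x²⟩ − ⟨x⟩².
With sin²θ = (1 − cos2θ)/2 on 0 ≤ x ≤ L: ∫sin²(nπx/L) dx = L/2, ∫x·sin²(nπx/L) dx = L²/4, ∫x²·sin²(nπx/L) dx = L³·(1/6 − 1/(4n²π²)); higher powers xᵏ the same way, integrating xᵏ·cos(2nπx/L) by parts.
⟨x⟩ = 1.6500 and ⟨x²⟩ = 3.6079.
(Δx)² = 3.6079 − (1.6500)² = 0.88543.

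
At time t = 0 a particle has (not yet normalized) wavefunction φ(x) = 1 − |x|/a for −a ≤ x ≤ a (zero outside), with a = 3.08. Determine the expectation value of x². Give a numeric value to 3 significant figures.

⟨x²⟩ = ∫ x²·|φ|² dx / ∫|φ|² dx (integrals over the domain).
φ is even, so ∫ over [−a, a] = 2∫₀ᵃ with φ = 1 − x/a there: ∫₀ᵃ (1 − x/a)² dx = a/3, ∫₀ᵃ x²(1 − x/a)² dx = a³/30, ∫₀ᵃ x⁴(1 − x/a)² dx = a⁵/105.
State is unnormalized: ∫|φ|² dx = 2.0533, and ∫φ*·x²·φ dx = 1.9479, so ⟨x²⟩ = 1.9479 / 2.0533.
⟨x²⟩ = 0.94864.

0.949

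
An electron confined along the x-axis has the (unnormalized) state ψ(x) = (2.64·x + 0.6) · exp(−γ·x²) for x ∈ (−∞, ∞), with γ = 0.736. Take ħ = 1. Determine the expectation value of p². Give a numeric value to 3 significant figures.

2.01

p² ψ = −ħ² d²ψ/dx²; ⟨p²⟩ = −ħ² ∫ ψ*·ψ'' dx / ∫|ψ|² dx.
Expand each integrand as polynomial × e^(−2γx²) and use ∫x^(2j)·e^(−2γx²) dx = (2j−1)!!/(4γ)^j · √(π/(2γ)), odd powers → 0; here √(π/(2γ)) = 1.4609. Differentiate with the product rule, d/dx e^(−γx²) = −2γx·e^(−γx²).
State is unnormalized: ∫|ψ|² dx = 3.9845, and ∫ψ*·(−ħ² ψ'') dx = 8.0235, so ⟨p²⟩ = 8.0235 / 3.9845.
⟨p²⟩ = 2.0137.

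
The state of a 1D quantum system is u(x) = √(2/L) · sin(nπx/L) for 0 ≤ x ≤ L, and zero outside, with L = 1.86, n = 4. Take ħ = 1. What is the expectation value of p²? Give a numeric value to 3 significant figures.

45.6

p² u = −ħ² d²u/dx²; ⟨p²⟩ = −ħ² ∫ u*·u'' dx.
d/dx sin(nπx/L) = (nπ/L)·cos(nπx/L) and d²/dx² sin(nπx/L) = −(nπ/L)²·sin(nπx/L); on 0 ≤ x ≤ L, ∫sin²(nπx/L) dx = L/2 and ∫sin(nπx/L)·cos(nπx/L) dx = 0.
⟨p²⟩ = 45.645.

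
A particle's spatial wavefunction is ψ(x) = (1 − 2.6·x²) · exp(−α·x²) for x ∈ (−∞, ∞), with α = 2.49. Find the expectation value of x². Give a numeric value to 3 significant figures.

⟨x²⟩ = ∫ x²·|ψ|² dx / ∫|ψ|² dx (integrals over the domain).
Expand each integrand as polynomial × e^(−2αx²) and use ∫x^(2j)·e^(−2αx²) dx = (2j−1)!!/(4α)^j · √(π/(2α)), odd powers → 0; here √(π/(2α)) = 0.79426.
State is unnormalized: ∫|ψ|² dx = 0.54196, and ∫ψ*·x²·ψ dx = 0.036355, so ⟨x²⟩ = 0.036355 / 0.54196.
⟨x²⟩ = 0.067082.

0.0671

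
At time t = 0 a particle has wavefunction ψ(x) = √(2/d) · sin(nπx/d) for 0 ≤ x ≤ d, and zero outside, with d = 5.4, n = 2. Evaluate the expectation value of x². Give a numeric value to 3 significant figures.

⟨x²⟩ = ∫ x²·|ψ|² dx (integrals over the domain).
With sin²θ = (1 − cos2θ)/2 on 0 ≤ x ≤ d: ∫sin²(nπx/d) dx = d/2, ∫x·sin²(nπx/d) dx = d²/4, ∫x²·sin²(nπx/d) dx = d³·(1/6 − 1/(4n²π²)); higher powers xᵏ the same way, integrating xᵏ·cos(2nπx/d) by parts.
⟨x²⟩ = 9.3507.

9.35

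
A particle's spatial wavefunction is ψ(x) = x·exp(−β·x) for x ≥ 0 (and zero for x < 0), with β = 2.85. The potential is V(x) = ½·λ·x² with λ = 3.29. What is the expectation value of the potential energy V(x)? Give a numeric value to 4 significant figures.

⟨V⟩ = ∫ V(x)·|ψ|² dx / ∫|ψ|² dx.
Every integrand reduces to terms xʲ·e^(−2βx) on [0, ∞); use ∫₀^∞ xʲ·e^(−2βx) dx = j!/(2β)^(j+1).
State is unnormalized: ∫|ψ|² dx = 0.010800, and ∫ψ*·V(x)·ψ dx = 0.0065615, so ⟨V⟩ = 0.0065615 / 0.010800.
⟨V⟩ = 0.60757.

0.6076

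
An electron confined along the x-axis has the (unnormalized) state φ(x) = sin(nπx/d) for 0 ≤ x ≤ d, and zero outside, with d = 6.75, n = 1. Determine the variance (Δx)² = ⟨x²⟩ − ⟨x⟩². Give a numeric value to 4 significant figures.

1.489

Compute ⟨x⟩ and ⟨x²⟩ separately, then (Δx)² = ⟨x²⟩ − ⟨x⟩².
With sin²θ = (1 − cos2θ)/2 on 0 ≤ x ≤ d: ∫sin²(nπx/d) dx = d/2, ∫x·sin²(nπx/d) dx = d²/4, ∫x²·sin²(nπx/d) dx = d³·(1/6 − 1/(4n²π²)); higher powers xᵏ the same way, integrating xᵏ·cos(2nπx/d) by parts.
Normalization: ∫|φ|² dx = 3.3750.
⟨x⟩ = 3.3750 and ⟨x²⟩ = 12.879.
(Δx)² = 12.879 − (3.3750)² = 1.4887.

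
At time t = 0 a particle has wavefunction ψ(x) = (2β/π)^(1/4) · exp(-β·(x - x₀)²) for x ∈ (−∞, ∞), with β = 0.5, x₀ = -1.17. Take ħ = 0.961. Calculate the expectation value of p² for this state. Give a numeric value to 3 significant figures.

0.462

p² ψ = −ħ² d²ψ/dx²; ⟨p²⟩ = −ħ² ∫ ψ*·ψ'' dx.
Gaussian moments (u = x − x₀): ∫u^(2j)·e^(−2βu²) du = (2j−1)!!/(4β)^j · √(π/(2β)), odd powers integrate to 0; here √(π/(2β)) = 1.7725. Derivatives: d/dx e^(−βu²) = −2βu·e^(−βu²), d²/dx² e^(−βu²) = (4β²u² − 2β)·e^(−βu²).
⟨p²⟩ = 0.46176.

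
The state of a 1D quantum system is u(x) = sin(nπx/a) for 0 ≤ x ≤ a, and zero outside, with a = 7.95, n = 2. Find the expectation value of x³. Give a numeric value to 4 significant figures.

⟨x³⟩ = ∫ x³·|u|² dx / ∫|u|² dx (integrals over the domain).
With sin²θ = (1 − cos2θ)/2 on 0 ≤ x ≤ a: ∫sin²(nπx/a) dx = a/2, ∫x·sin²(nπx/a) dx = a²/4, ∫x²·sin²(nπx/a) dx = a³·(1/6 − 1/(4n²π²)); higher powers xᵏ the same way, integrating xᵏ·cos(2nπx/a) by parts.
State is unnormalized: ∫|u|² dx = 3.9750, and ∫u*·x³·u dx = 461.38, so ⟨x³⟩ = 461.38 / 3.9750.
⟨x³⟩ = 116.07.

116.1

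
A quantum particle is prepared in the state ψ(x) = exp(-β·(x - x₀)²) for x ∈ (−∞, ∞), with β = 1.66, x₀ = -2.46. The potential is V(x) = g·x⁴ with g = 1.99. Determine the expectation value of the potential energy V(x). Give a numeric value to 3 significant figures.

⟨V⟩ = ∫ V(x)·|ψ|² dx / ∫|ψ|² dx.
Gaussian moments (u = x − x₀): ∫u^(2j)·e^(−2βu²) du = (2j−1)!!/(4β)^j · √(π/(2β)), odd powers integrate to 0; here √(π/(2β)) = 0.97276.
State is unnormalized: ∫|ψ|² dx = 0.97276, and ∫ψ*·V(x)·ψ dx = 81.610, so ⟨V⟩ = 81.610 / 0.97276.
⟨V⟩ = 83.895.

83.9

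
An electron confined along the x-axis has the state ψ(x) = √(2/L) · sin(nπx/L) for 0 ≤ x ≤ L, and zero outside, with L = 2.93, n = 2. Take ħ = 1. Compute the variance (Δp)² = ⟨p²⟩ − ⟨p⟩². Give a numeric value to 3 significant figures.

4.60

Compute ⟨p⟩ and ⟨p²⟩ separately; (Δp)² = ⟨p²⟩ − ⟨p⟩².
d/dx sin(nπx/L) = (nπ/L)·cos(nπx/L) and d²/dx² sin(nπx/L) = −(nπ/L)²·sin(nπx/L); on 0 ≤ x ≤ L, ∫sin²(nπx/L) dx = L/2 and ∫sin(nπx/L)·cos(nπx/L) dx = 0.
⟨p⟩ = 0.0000 and ⟨p²⟩ = 4.5986.
(Δp)² = 4.5986 − (0.0000)² = 4.5986.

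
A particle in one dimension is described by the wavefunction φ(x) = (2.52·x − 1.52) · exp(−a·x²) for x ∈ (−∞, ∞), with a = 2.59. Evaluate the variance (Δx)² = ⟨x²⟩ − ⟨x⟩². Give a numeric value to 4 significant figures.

Compute ⟨x⟩ and ⟨x²⟩ separately, then (Δx)² = ⟨x²⟩ − ⟨x⟩².
Expand each integrand as polynomial × e^(−2ax²) and use ∫x^(2j)·e^(−2ax²) dx = (2j−1)!!/(4a)^j · √(π/(2a)), odd powers → 0; here √(π/(2a)) = 0.77877.
Normalization: ∫|φ|² dx = 2.2766.
⟨x⟩ = -0.25295 and ⟨x²⟩ = 0.13700.
(Δx)² = 0.13700 − (-0.25295)² = 0.073022.

0.07302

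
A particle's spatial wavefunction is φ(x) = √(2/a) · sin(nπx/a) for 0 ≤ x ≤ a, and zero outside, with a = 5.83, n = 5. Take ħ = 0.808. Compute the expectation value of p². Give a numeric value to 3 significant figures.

p² φ = −ħ² d²φ/dx²; ⟨p²⟩ = −ħ² ∫ φ*·φ'' dx.
d/dx sin(nπx/a) = (nπ/a)·cos(nπx/a) and d²/dx² sin(nπx/a) = −(nπ/a)²·sin(nπx/a); on 0 ≤ x ≤ a, ∫sin²(nπx/a) dx = a/2 and ∫sin(nπx/a)·cos(nπx/a) dx = 0.
⟨p²⟩ = 4.7394.

4.74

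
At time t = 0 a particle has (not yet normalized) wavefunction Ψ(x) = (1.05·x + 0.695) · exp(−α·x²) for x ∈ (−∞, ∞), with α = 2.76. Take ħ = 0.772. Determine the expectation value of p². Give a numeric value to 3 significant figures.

2.21

p² Ψ = −ħ² d²Ψ/dx²; ⟨p²⟩ = −ħ² ∫ Ψ*·Ψ'' dx / ∫|Ψ|² dx.
Expand each integrand as polynomial × e^(−2αx²) and use ∫x^(2j)·e^(−2αx²) dx = (2j−1)!!/(4α)^j · √(π/(2α)), odd powers → 0; here √(π/(2α)) = 0.75441. Differentiate with the product rule, d/dx e^(−αx²) = −2αx·e^(−αx²).
State is unnormalized: ∫|Ψ|² dx = 0.43974, and ∫Ψ*·(−ħ² Ψ'') dx = 0.97118, so ⟨p²⟩ = 0.97118 / 0.43974.
⟨p²⟩ = 2.2085.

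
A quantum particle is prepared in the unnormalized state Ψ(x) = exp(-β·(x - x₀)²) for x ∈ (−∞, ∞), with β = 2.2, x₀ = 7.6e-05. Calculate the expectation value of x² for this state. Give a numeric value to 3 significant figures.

⟨x²⟩ = ∫ x²·|Ψ|² dx / ∫|Ψ|² dx (integrals over the domain).
Gaussian moments (u = x − x₀): ∫u^(2j)·e^(−2βu²) du = (2j−1)!!/(4β)^j · √(π/(2β)), odd powers integrate to 0; here √(π/(2β)) = 0.84498.
State is unnormalized: ∫|Ψ|² dx = 0.84498, and ∫Ψ*·x²·Ψ dx = 0.096021, so ⟨x²⟩ = 0.096021 / 0.84498.
⟨x²⟩ = 0.11364.

0.114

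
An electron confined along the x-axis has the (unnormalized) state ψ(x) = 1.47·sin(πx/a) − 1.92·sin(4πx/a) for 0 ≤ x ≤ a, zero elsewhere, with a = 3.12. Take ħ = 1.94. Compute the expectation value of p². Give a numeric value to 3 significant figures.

39.9

p² ψ = −ħ² d²ψ/dx²; ⟨p²⟩ = −ħ² ∫ ψ*·ψ'' dx / ∫|ψ|² dx.
d²/dx² sin(jπx/a) = −(jπ/a)²·sin(jπx/a); on 0 ≤ x ≤ a, ∫sin²(jπx/a) dx = a/2 and ∫sin(jπx/a)·sin(lπx/a) dx = 0 for j ≠ l, so only diagonal terms survive in ∫|ψ|² and ∫ψ·ψ″; ∫ψ·ψ′ dx = [ψ²/2] between the walls = 0.
State is unnormalized: ∫|ψ|² dx = 9.1218, and ∫ψ*·(−ħ² ψ'') dx = 363.97, so ⟨p²⟩ = 363.97 / 9.1218.
⟨p²⟩ = 39.901.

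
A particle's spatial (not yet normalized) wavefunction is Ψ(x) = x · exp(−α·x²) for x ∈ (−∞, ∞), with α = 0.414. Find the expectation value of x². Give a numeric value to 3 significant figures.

1.81

⟨x²⟩ = ∫ x²·|Ψ|² dx / ∫|Ψ|² dx (integrals over the domain).
Expand each integrand as polynomial × e^(−2αx²) and use ∫x^(2j)·e^(−2αx²) dx = (2j−1)!!/(4α)^j · √(π/(2α)), odd powers → 0; here √(π/(2α)) = 1.9479.
State is unnormalized: ∫|Ψ|² dx = 1.1762, and ∫Ψ*·x²·Ψ dx = 2.1309, so ⟨x²⟩ = 2.1309 / 1.1762.
⟨x²⟩ = 1.8116.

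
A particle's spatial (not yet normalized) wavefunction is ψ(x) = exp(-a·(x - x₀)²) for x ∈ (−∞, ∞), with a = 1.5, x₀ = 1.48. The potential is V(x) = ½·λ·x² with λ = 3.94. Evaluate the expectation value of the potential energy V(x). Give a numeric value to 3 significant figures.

4.64

⟨V⟩ = ∫ V(x)·|ψ|² dx / ∫|ψ|² dx.
Gaussian moments (u = x − x₀): ∫u^(2j)·e^(−2au²) du = (2j−1)!!/(4a)^j · √(π/(2a)), odd powers integrate to 0; here √(π/(2a)) = 1.0233.
State is unnormalized: ∫|ψ|² dx = 1.0233, and ∫ψ*·V(x)·ψ dx = 4.7517, so ⟨V⟩ = 4.7517 / 1.0233.
⟨V⟩ = 4.6434.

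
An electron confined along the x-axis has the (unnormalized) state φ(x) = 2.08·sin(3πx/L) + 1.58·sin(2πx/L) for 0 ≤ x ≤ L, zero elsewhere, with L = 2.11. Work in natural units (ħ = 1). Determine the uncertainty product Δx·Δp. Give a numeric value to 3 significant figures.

1.68

Δx = √(⟨x²⟩−⟨x⟩²), Δp = √(⟨p²⟩−⟨p⟩²).
On 0 ≤ x ≤ L (j ≠ l): ∫sin²(jπx/L) dx = L/2, ∫sin(jπx/L)·sin(lπx/L) dx = 0; diagonal moments ∫x·sin²(jπx/L) dx = L²/4, ∫x²·sin²(jπx/L) dx = L³·(1/6 − 1/(4j²π²)); cross terms ∫x·sin(jπx/L)·sin(lπx/L) dx = 0 for j + l even and −4jlL²/(π²(j² − l²)²) for j + l odd, ∫x²·sin(jπx/L)·sin(lπx/L) dx = (−1)^(j+l)·4jlL³/(π²(j² − l²)²); higher powers the same way via product-to-sum and parts. d²/dx² sin(jπx/L) = −(jπ/L)²·sin(jπx/L); on 0 ≤ x ≤ L, ∫sin²(jπx/L) dx = L/2 and ∫sin(jπx/L)·sin(lπx/L) dx = 0 for j ≠ l, so only diagonal terms survive in ∫|φ|² and ∫φ·φ″; ∫φ·φ′ dx = [φ²/2] between the walls = 0.
Normalization: ∫|φ|² dx = 7.1981.
⟨x⟩ = 0.65957, ⟨x²⟩ = 0.61315 ⇒ Δx = 0.42204.
⟨p⟩ = 0.0000, ⟨p²⟩ = 15.896 ⇒ Δp = 3.9870.
Δx·Δp = 1.6827.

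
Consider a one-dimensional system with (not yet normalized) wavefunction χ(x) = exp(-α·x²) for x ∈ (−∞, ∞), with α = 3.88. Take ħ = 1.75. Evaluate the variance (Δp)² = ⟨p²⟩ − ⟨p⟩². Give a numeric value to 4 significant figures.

11.88

Compute ⟨p⟩ and ⟨p²⟩ separately; (Δp)² = ⟨p²⟩ − ⟨p⟩².
Gaussian moments: ∫x^(2j)·e^(−2αx²) dx = (2j−1)!!/(4α)^j · √(π/(2α)), odd powers integrate to 0; here √(π/(2α)) = 0.63627. Derivatives: d/dx e^(−αx²) = −2αx·e^(−αx²), d²/dx² e^(−αx²) = (4α²x² − 2α)·e^(−αx²).
Normalization: ∫|χ|² dx = 0.63627.
⟨p⟩ = 0.0000 and ⟨p²⟩ = 11.883.
(Δp)² = 11.883 − (0.0000)² = 11.883.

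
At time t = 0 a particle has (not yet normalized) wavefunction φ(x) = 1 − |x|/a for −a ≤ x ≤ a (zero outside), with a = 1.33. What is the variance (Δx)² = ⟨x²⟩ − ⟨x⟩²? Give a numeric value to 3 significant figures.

0.177

Compute ⟨x⟩ and ⟨x²⟩ separately, then (Δx)² = ⟨x²⟩ − ⟨x⟩².
φ is even, so ∫ over [−a, a] = 2∫₀ᵃ with φ = 1 − x/a there: ∫₀ᵃ (1 − x/a)² dx = a/3, ∫₀ᵃ x²(1 − x/a)² dx = a³/30, ∫₀ᵃ x⁴(1 − x/a)² dx = a⁵/105.
Normalization: ∫|φ|² dx = 0.88667.
⟨x⟩ = 0.0000 and ⟨x²⟩ = 0.17689.
(Δx)² = 0.17689 − (0.0000)² = 0.17689.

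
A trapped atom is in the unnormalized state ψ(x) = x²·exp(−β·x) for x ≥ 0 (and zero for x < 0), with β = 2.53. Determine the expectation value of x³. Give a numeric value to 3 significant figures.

⟨x³⟩ = ∫ x³·|ψ|² dx / ∫|ψ|² dx (integrals over the domain).
Every integrand reduces to terms xʲ·e^(−2βx) on [0, ∞); use ∫₀^∞ xʲ·e^(−2βx) dx = j!/(2β)^(j+1).
State is unnormalized: ∫|ψ|² dx = 0.0072353, and ∫ψ*·x³·ψ dx = 0.011728, so ⟨x³⟩ = 0.011728 / 0.0072353.
⟨x³⟩ = 1.6209.

1.62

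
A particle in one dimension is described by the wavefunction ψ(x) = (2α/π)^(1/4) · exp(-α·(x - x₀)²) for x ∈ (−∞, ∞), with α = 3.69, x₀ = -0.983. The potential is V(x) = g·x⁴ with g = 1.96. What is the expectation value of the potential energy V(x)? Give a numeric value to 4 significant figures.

⟨V⟩ = ∫ V(x)·|ψ|² dx.
Gaussian moments (u = x − x₀): ∫u^(2j)·e^(−2αu²) du = (2j−1)!!/(4α)^j · √(π/(2α)), odd powers integrate to 0; here √(π/(2α)) = 0.65245.
⟨V⟩ = 2.6270.

2.627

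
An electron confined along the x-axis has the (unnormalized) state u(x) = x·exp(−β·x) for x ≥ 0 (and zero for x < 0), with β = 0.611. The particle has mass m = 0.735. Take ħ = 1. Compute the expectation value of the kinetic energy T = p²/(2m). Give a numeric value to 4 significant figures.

T = −(ħ²/2m) d²/dx², so ⟨T⟩ = −(ħ²/2m) ∫ u*·u'' dx / ∫|u|² dx; with m = 0.735.
Differentiate x·exp(−β·x) with the product rule; every integrand then reduces to terms xʲ·e^(−2βx) on [0, ∞), with ∫₀^∞ xʲ·e^(−2βx) dx = j!/(2β)^(j+1).
State is unnormalized: ∫|u|² dx = 1.0960, and ∫u*·(−ħ²/2m · u'') dx = 0.27834, so ⟨T⟩ = 0.27834 / 1.0960.
⟨T⟩ = 0.25396.

0.2540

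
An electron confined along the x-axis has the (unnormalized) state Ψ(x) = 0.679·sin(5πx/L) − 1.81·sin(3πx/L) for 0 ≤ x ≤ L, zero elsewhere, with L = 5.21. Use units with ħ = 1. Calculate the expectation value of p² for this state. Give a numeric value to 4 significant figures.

3.990

p² Ψ = −ħ² d²Ψ/dx²; ⟨p²⟩ = −ħ² ∫ Ψ*·Ψ'' dx / ∫|Ψ|² dx.
d²/dx² sin(jπx/L) = −(jπ/L)²·sin(jπx/L); on 0 ≤ x ≤ L, ∫sin²(jπx/L) dx = L/2 and ∫sin(jπx/L)·sin(lπx/L) dx = 0 for j ≠ l, so only diagonal terms survive in ∫|Ψ|² and ∫Ψ·Ψ″; ∫Ψ·Ψ′ dx = [Ψ²/2] between the walls = 0.
State is unnormalized: ∫|Ψ|² dx = 9.7353, and ∫Ψ*·(−ħ² Ψ'') dx = 38.845, so ⟨p²⟩ = 38.845 / 9.7353.
⟨p²⟩ = 3.9901.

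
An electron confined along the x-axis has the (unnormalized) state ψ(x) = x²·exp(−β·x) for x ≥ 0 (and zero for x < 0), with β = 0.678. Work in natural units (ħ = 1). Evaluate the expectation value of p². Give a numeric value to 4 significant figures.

0.1532

p² ψ = −ħ² d²ψ/dx²; ⟨p²⟩ = −ħ² ∫ ψ*·ψ'' dx / ∫|ψ|² dx.
Differentiate x²·exp(−β·x) with the product rule; every integrand then reduces to terms xʲ·e^(−2βx) on [0, ∞), with ∫₀^∞ xʲ·e^(−2βx) dx = j!/(2β)^(j+1).
State is unnormalized: ∫|ψ|² dx = 5.2350, and ∫ψ*·(−ħ² ψ'') dx = 0.80214, so ⟨p²⟩ = 0.80214 / 5.2350.
⟨p²⟩ = 0.15323.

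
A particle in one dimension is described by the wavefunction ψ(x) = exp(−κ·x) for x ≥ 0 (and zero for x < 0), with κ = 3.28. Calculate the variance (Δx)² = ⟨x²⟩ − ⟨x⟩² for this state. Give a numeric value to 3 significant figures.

0.0232

Compute ⟨x⟩ and ⟨x²⟩ separately, then (Δx)² = ⟨x²⟩ − ⟨x⟩².
Every integrand reduces to terms xʲ·e^(−2κx) on [0, ∞); use ∫₀^∞ xʲ·e^(−2κx) dx = j!/(2κ)^(j+1).
Normalization: ∫|ψ|² dx = 0.15244.
⟨x⟩ = 0.15244 and ⟨x²⟩ = 0.046475.
(Δx)² = 0.046475 − (0.15244)² = 0.023238.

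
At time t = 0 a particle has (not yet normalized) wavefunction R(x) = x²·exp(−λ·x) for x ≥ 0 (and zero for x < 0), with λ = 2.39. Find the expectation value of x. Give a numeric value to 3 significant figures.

1.05

⟨x⟩ = ∫ x·|R|² dx / ∫|R|² dx (integrals over the domain).
Every integrand reduces to terms xʲ·e^(−2λx) on [0, ∞); use ∫₀^∞ xʲ·e^(−2λx) dx = j!/(2λ)^(j+1).
State is unnormalized: ∫|R|² dx = 0.0096177, and ∫R*·x·R dx = 0.010060, so ⟨x⟩ = 0.010060 / 0.0096177.
⟨x⟩ = 1.0460.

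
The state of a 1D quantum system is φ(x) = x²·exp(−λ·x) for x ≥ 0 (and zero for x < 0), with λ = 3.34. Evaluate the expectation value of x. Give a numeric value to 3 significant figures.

⟨x⟩ = ∫ x·|φ|² dx / ∫|φ|² dx (integrals over the domain).
Every integrand reduces to terms xʲ·e^(−2λx) on [0, ∞); use ∫₀^∞ xʲ·e^(−2λx) dx = j!/(2λ)^(j+1).
State is unnormalized: ∫|φ|² dx = 0.0018044, and ∫φ*·x·φ dx = 0.0013506, so ⟨x⟩ = 0.0013506 / 0.0018044.
⟨x⟩ = 0.74850.

0.749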